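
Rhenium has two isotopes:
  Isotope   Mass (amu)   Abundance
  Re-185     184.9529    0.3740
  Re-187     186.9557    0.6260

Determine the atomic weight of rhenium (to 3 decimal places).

The abundance-weighted mean is 0.3740 × 184.9529 + 0.6260 × 186.9557
= 69.17238 + 117.03427 = 186.20665 amu

186.207 amu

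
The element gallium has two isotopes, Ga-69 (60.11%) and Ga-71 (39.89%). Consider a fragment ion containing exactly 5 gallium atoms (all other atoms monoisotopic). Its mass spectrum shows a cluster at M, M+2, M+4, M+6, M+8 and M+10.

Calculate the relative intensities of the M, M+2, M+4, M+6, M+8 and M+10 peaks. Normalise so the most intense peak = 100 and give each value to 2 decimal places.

Each Ga atom is independently Ga-69 (p = 0.6011) or Ga-71 (q = 0.3989); the cluster is the binomial expansion (p + q)^5.
P(M) = 0.6011^5 = 0.078475
P(M+2) = 5 × 0.6011^4 × 0.3989^1 = 0.260388
P(M+4) = 10 × 0.6011^3 × 0.3989^2 = 0.345596
P(M+6) = 10 × 0.6011^2 × 0.3989^3 = 0.229343
P(M+8) = 5 × 0.6011^1 × 0.3989^4 = 0.076098
P(M+10) = 0.3989^5 = 0.010100
The M+4 peak is largest (0.345596); scaling to 100 gives 22.71 : 75.34 : 100.00 : 66.36 : 22.02 : 2.92.

22.71 : 75.34 : 100.00 : 66.36 : 22.02 : 2.92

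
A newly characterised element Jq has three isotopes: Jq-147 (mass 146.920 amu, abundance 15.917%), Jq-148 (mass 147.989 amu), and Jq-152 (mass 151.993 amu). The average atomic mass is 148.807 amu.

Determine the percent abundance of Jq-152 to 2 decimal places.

Let x and y be the fractions of Jq-148 and Jq-152. Then x + y = 1 − 0.15917 = 0.84083 and 147.989x + 151.993y = 148.807 − 0.15917×146.920 = 125.4217436.
Substituting: 147.989x + 151.993(0.84083 − x) = 125.4217436
(147.989 − 151.993)x = -2.37853059  ⇒  x = 0.59404, y = 0.24679
Jq-148: 59.40%, Jq-152: 24.68%.

24.68%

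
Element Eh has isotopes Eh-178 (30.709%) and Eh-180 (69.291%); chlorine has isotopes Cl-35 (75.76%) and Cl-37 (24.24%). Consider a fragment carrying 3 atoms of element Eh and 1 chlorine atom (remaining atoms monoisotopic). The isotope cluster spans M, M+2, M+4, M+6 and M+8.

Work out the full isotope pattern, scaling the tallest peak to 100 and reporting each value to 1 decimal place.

5.7 : 40.6 : 100.0 : 93.9 : 21.1

Element Eh pattern (n=3): 0.0289599 : 0.19603311 : 0.44232408 : 0.33268291
Chlorine pattern (n=1): 0.7576 : 0.2424
Convolve the two distributions (both contribute in 2-u steps):
  M: 0.0289599×0.7576 = 0.021940
  M+2: 0.0289599×0.2424 + 0.19603311×0.7576 = 0.155535
  M+4: 0.19603311×0.2424 + 0.44232408×0.7576 = 0.382623
  M+6: 0.44232408×0.2424 + 0.33268291×0.7576 = 0.359260
  M+8: 0.33268291×0.2424 = 0.080642
Scale to base peak (0.382623) = 100: 5.7 : 40.6 : 100.0 : 93.9 : 21.1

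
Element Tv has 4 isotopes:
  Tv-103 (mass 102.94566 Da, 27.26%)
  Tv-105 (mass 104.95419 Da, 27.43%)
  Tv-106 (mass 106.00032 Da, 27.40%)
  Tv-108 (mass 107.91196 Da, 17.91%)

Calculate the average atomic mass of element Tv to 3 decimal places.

105.223 Da

Weight each isotope mass by its fractional abundance: 0.2726 × 102.94566 + 0.2743 × 104.95419 + 0.2740 × 106.00032 + 0.1791 × 107.91196
= 28.062987 + 28.788934 + 29.044088 + 19.327032 = 105.223041 Da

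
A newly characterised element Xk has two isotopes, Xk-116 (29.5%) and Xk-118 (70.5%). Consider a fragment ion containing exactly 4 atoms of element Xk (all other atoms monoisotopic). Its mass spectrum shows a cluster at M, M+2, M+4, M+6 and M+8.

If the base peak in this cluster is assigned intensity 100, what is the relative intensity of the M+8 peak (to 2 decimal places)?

59.75

Binomial terms of (0.295 + 0.705)^4: M 0.0076, M+2 0.0724, M+4 0.2595, M+6 0.4135, M+8 0.2470 → M+6 is the base peak.
P(M+6) = C(4,3) × 0.295^1 × 0.705^3 = 4 × 0.2950 × 0.35040263 = 0.413475 (base)
P(M+8) = C(4,4) × 0.295^0 × 0.705^4 = 1 × 1.0000 × 0.24703385 = 0.247034
Relative intensity = 0.247034 / 0.413475 × 100 = 59.75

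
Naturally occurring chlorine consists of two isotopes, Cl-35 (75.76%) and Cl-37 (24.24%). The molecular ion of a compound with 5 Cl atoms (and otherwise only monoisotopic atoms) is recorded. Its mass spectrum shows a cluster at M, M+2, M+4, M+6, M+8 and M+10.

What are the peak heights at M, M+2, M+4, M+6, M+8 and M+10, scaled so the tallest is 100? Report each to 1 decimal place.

The 5 Cl atoms are independent, so intensities follow the terms of (0.7576 + 0.2424)^5.
P(M) = 0.7576^5 = 0.249574
P(M+2) = 5 × 0.7576^4 × 0.2424^1 = 0.399266
P(M+4) = 10 × 0.7576^3 × 0.2424^2 = 0.255497
P(M+6) = 10 × 0.7576^2 × 0.2424^3 = 0.081748
P(M+8) = 5 × 0.7576^1 × 0.2424^4 = 0.013078
P(M+10) = 0.2424^5 = 0.000837
The M+2 peak is largest (0.399266); scaling to 100 gives 62.5 : 100.0 : 64.0 : 20.5 : 3.3 : 0.2.

62.5 : 100.0 : 64.0 : 20.5 : 3.3 : 0.2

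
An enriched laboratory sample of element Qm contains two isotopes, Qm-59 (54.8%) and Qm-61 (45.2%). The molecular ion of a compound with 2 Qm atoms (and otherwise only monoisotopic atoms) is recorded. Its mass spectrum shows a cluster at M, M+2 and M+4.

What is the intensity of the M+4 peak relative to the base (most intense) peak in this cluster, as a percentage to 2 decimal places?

41.24%

(0.548 + 0.452)^2 gives M 0.3003, M+2 0.4954, M+4 0.2043; the largest is M+2.
P(M+2) = C(2,1) × 0.548^1 × 0.452^1 = 2 × 0.5480 × 0.4520 = 0.495392 (base)
P(M+4) = C(2,2) × 0.548^0 × 0.452^2 = 1 × 1.0000 × 0.204304 = 0.204304
Relative intensity = 0.204304 / 0.495392 × 100 = 41.24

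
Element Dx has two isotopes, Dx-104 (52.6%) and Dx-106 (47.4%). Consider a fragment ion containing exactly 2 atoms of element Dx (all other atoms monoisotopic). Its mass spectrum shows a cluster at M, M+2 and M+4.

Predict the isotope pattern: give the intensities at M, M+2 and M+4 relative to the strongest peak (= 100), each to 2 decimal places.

55.49 : 100.00 : 45.06

Expanding (0.526 + 0.474)^2:
P(M) = 0.526^2 = 0.276676
P(M+2) = 2 × 0.526^1 × 0.474^1 = 0.498648
P(M+4) = 0.474^2 = 0.224676
The M+2 peak is largest (0.498648); scaling to 100 gives 55.49 : 100.00 : 45.06.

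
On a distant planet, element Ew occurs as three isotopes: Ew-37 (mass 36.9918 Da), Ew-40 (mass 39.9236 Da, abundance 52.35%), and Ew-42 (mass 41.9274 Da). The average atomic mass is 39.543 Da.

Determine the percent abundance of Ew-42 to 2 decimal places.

20.59%

The remaining 47.65% is split between Ew-37 (fraction x) and Ew-42 (fraction 0.4765 − x).
Substituting: 36.9918x + 41.9274(0.4765 − x) = 18.6429954
(36.9918 − 41.9274)x = -1.3354107  ⇒  x = 0.27057, y = 0.20593
Ew-37: 27.06%, Ew-42: 20.59%.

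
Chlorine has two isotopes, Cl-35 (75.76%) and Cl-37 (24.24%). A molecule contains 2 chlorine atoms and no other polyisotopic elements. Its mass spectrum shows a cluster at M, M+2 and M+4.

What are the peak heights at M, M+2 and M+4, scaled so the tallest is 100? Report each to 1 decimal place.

100.0 : 64.0 : 10.2

Each Cl atom is independently Cl-35 (p = 0.7576) or Cl-37 (q = 0.2424); the cluster is the binomial expansion (p + q)^2.
P(M) = 0.7576^2 = 0.573958
P(M+2) = 2 × 0.7576^1 × 0.2424^1 = 0.367284
P(M+4) = 0.2424^2 = 0.058758
The M peak is largest (0.573958); scaling to 100 gives 100.0 : 64.0 : 10.2.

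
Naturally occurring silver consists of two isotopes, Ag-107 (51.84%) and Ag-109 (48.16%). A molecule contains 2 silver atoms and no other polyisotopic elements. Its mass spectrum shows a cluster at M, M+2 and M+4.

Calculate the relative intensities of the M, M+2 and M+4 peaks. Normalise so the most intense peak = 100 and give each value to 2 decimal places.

Each Ag atom is independently Ag-107 (p = 0.5184) or Ag-109 (q = 0.4816); the cluster is the binomial expansion (p + q)^2.
P(M) = 0.5184^2 = 0.268739
P(M+2) = 2 × 0.5184^1 × 0.4816^1 = 0.499323
P(M+4) = 0.4816^2 = 0.231939
The M+2 peak is largest (0.499323); scaling to 100 gives 53.82 : 100.00 : 46.45.

53.82 : 100.00 : 46.45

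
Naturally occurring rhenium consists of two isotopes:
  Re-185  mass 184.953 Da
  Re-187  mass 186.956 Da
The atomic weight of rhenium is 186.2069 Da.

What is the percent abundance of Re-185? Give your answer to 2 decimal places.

With x = fraction of Re-185 (so Re-187 is 1 − x):
184.953·x + 186.956·(1 − x) = 186.2069
(184.953 − 186.956)·x = 186.2069 − 186.956
x = -0.7491 / -2.003 = 0.37399 → 37.40% Re-185, 62.60% Re-187.

37.40%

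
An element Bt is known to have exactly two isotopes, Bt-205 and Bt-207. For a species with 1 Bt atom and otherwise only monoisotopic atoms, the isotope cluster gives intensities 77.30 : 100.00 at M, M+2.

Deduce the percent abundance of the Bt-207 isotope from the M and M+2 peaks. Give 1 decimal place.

If p is the fraction of Bt that is Bt-205, then I(M+2)/I(M) = [C(1,1)·p^0·(1−p)] / p^1 = 1·(1−p)/p = 100.00/77.30 = 1.2937
(1−p)/p = 1.2937/1 = 1.2937  ⇒  p = 1/(1 + 1.2937) = 0.4360
Bt-205: 43.6%, Bt-207: 56.4%.

56.4%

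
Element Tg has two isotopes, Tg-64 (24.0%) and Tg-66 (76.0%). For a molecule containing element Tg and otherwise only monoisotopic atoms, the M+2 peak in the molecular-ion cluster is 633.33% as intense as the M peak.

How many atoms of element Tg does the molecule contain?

2

The M+2/M ratio from n Tg atoms is n · q/p = n · 0.760/0.240.
n = 6.3333 × 0.240/0.760 = 2.00 ≈ 2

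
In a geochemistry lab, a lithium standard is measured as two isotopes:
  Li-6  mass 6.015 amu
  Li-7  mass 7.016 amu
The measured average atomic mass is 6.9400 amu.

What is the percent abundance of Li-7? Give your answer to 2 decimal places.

92.41%

With x = fraction of Li-6 (so Li-7 is 1 − x):
6.015·x + 7.016·(1 − x) = 6.9400
(6.015 − 7.016)·x = 6.9400 − 7.016
x = -0.0760 / -1.001 = 0.07592 → 7.59% Li-6, 92.41% Li-7.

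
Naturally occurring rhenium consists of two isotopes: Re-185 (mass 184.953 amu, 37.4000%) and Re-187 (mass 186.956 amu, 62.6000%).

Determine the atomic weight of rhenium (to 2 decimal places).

186.21 amu

The abundance-weighted mean is 0.374000 × 184.953 + 0.626000 × 186.956
= 69.1724 + 117.0345 = 186.2069 amu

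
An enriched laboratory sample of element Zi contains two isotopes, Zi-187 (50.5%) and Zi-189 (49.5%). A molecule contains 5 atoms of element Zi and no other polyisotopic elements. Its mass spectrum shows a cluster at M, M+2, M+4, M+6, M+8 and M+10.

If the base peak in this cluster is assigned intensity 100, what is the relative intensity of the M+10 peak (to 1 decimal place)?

(0.505 + 0.495)^5 gives M 0.0328, M+2 0.1610, M+4 0.3156, M+6 0.3093, M+8 0.1516, M+10 0.0297; the largest is M+4.
P(M+4) = C(5,2) × 0.505^3 × 0.495^2 = 10 × 0.12878763 × 0.245025 = 0.315562 (base)
P(M+10) = C(5,5) × 0.505^0 × 0.495^5 = 1 × 1.0000 × 0.02971844 = 0.029718
Relative intensity = 0.029718 / 0.315562 × 100 = 9.4

9.4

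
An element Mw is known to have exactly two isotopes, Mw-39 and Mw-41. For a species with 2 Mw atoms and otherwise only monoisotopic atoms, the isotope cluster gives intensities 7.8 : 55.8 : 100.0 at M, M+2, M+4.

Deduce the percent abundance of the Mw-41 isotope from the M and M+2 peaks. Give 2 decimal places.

78.15%

Let p = fractional abundance of Mw-39. I(M+2)/I(M) = [C(2,1)·p^1·(1−p)] / p^2 = 2·(1−p)/p = 55.8/7.8 = 7.1538
(1−p)/p = 7.1538/2 = 3.5769  ⇒  p = 1/(1 + 3.5769) = 0.2185
Mw-39: 21.85%, Mw-41: 78.15%.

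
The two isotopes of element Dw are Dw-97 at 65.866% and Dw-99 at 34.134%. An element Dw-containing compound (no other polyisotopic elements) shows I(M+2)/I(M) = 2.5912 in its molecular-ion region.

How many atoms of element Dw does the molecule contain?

5

For n independent Dw atoms, I(M+2)/I(M) = n · (abundance Dw-99) / (abundance Dw-97) = n · 0.34134/0.65866.
n = 2.5912 × 0.65866/0.34134 = 5.00 ≈ 5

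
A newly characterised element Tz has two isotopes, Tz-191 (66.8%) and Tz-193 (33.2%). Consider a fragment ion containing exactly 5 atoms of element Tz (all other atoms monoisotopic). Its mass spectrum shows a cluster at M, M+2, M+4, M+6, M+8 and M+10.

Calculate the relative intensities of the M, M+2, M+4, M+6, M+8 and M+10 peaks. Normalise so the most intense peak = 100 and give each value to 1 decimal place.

40.2 : 100.0 : 99.4 : 49.4 : 12.3 : 1.2

Expanding (0.668 + 0.332)^5:
P(M) = 0.668^5 = 0.133009
P(M+2) = 5 × 0.668^4 × 0.332^1 = 0.330532
P(M+4) = 10 × 0.668^3 × 0.332^2 = 0.328553
P(M+6) = 10 × 0.668^2 × 0.332^3 = 0.163293
P(M+8) = 5 × 0.668^1 × 0.332^4 = 0.040579
P(M+10) = 0.332^5 = 0.004034
The M+2 peak is largest (0.330532); scaling to 100 gives 40.2 : 100.0 : 99.4 : 49.4 : 12.3 : 1.2.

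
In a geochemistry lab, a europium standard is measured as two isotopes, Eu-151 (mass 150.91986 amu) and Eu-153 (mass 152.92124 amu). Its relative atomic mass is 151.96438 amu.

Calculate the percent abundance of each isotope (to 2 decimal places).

Eu-151: 47.81%, Eu-153: 52.19%

Let x be the fractional abundance of Eu-151; then Eu-153 has abundance 1 − x.
150.91986·x + 152.92124·(1 − x) = 151.96438
(150.91986 − 152.92124)·x = 151.96438 − 152.92124
x = -0.95686 / -2.00138 = 0.47810 → 47.81% Eu-151, 52.19% Eu-153.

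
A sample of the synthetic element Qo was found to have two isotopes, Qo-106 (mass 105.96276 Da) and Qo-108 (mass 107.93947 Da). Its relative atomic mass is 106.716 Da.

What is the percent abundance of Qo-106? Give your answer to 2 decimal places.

61.89%

With x = fraction of Qo-106 (so Qo-108 is 1 − x):
105.96276·x + 107.93947·(1 − x) = 106.716
(105.96276 − 107.93947)·x = 106.716 − 107.93947
x = -1.22347 / -1.97671 = 0.61894 → 61.89% Qo-106, 38.11% Qo-108.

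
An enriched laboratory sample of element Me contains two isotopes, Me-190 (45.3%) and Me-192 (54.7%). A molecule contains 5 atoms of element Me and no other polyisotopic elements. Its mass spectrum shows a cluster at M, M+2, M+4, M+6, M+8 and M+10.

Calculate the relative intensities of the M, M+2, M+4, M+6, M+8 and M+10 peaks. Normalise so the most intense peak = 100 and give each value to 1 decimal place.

Each Me atom is independently Me-190 (p = 0.453) or Me-192 (q = 0.547); the cluster is the binomial expansion (p + q)^5.
P(M) = 0.453^5 = 0.019076
P(M+2) = 5 × 0.453^4 × 0.547^1 = 0.115173
P(M+4) = 10 × 0.453^3 × 0.547^2 = 0.278144
P(M+6) = 10 × 0.453^2 × 0.547^3 = 0.335860
P(M+8) = 5 × 0.453^1 × 0.547^4 = 0.202776
P(M+10) = 0.547^5 = 0.048971
The M+6 peak is largest (0.335860); scaling to 100 gives 5.7 : 34.3 : 82.8 : 100.0 : 60.4 : 14.6.

5.7 : 34.3 : 82.8 : 100.0 : 60.4 : 14.6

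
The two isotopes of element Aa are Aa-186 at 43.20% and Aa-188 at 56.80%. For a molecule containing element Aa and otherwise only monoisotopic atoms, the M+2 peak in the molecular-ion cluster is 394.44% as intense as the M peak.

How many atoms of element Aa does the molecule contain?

3

For n independent Aa atoms, I(M+2)/I(M) = n · (abundance Aa-188) / (abundance Aa-186) = n · 0.5680/0.4320.
n = 3.9444 × 0.4320/0.5680 = 3.00 ≈ 3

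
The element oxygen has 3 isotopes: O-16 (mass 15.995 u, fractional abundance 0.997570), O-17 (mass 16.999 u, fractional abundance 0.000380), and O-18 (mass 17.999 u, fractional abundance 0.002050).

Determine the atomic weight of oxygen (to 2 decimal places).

16.00 u

Weight each isotope mass by its fractional abundance: 0.997570 × 15.995 + 0.000380 × 16.999 + 0.002050 × 17.999
= 15.9561 + 0.0065 + 0.0369 = 15.9995 u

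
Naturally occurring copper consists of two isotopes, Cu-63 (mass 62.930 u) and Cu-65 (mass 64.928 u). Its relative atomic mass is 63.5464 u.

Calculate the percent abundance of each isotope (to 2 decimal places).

Writing the weighted mean with unknown fraction x of Cu-63:
62.930·x + 64.928·(1 − x) = 63.5464
(62.930 − 64.928)·x = 63.5464 − 64.928
x = -1.3816 / -1.998 = 0.69149 → 69.15% Cu-63, 30.85% Cu-65.

Cu-63: 69.15%, Cu-65: 30.85%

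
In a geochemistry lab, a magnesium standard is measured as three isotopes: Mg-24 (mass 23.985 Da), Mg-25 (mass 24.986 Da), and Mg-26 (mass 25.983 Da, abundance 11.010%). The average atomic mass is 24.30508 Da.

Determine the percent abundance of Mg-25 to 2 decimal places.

10.00%

The remaining 88.990% is split between Mg-24 (fraction x) and Mg-25 (fraction 0.88990 − x).
Substituting: 23.985x + 24.986(0.88990 − x) = 21.4443517
(23.985 − 24.986)x = -0.7906897  ⇒  x = 0.78990, y = 0.10000
Mg-24: 78.99%, Mg-25: 10.00%.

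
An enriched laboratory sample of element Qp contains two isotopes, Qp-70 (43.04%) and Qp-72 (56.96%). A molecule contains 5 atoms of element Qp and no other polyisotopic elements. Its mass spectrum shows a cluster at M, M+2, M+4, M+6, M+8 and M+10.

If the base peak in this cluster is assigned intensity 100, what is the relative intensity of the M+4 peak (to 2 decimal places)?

Binomial terms of (0.4304 + 0.5696)^5: M 0.0148, M+2 0.0977, M+4 0.2587, M+6 0.3423, M+8 0.2265, M+10 0.0600 → M+6 is the base peak.
P(M+6) = C(5,3) × 0.4304^2 × 0.5696^3 = 10 × 0.18524416 × 0.18480339 = 0.342337 (base)
P(M+4) = C(5,2) × 0.4304^3 × 0.5696^2 = 10 × 0.07972909 × 0.32444416 = 0.258676
Relative intensity = 0.258676 / 0.342337 × 100 = 75.56

75.56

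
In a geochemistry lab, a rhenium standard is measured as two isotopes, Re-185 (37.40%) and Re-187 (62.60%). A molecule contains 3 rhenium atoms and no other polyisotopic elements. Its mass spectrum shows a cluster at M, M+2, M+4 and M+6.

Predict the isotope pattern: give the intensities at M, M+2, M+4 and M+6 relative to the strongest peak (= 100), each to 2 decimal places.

Each Re atom is independently Re-185 (p = 0.3740) or Re-187 (q = 0.6260); the cluster is the binomial expansion (p + q)^3.
P(M) = 0.3740^3 = 0.052314
P(M+2) = 3 × 0.3740^2 × 0.6260^1 = 0.262687
P(M+4) = 3 × 0.3740^1 × 0.6260^2 = 0.439685
P(M+6) = 0.6260^3 = 0.245314
The M+4 peak is largest (0.439685); scaling to 100 gives 11.90 : 59.74 : 100.00 : 55.79.

11.90 : 59.74 : 100.00 : 55.79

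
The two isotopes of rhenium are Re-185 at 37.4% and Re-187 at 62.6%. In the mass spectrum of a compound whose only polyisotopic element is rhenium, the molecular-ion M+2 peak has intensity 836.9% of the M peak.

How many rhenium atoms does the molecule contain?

5

The M+2/M ratio from n Re atoms is n · q/p = n · 0.626/0.374.
n = 8.369 × 0.374/0.626 = 5.00 ≈ 5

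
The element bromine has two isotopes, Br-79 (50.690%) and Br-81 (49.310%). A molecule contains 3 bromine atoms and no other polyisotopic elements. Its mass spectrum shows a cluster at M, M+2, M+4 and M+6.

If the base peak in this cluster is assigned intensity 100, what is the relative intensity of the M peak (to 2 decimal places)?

Binomial terms of (0.50690 + 0.49310)^3: M 0.1302, M+2 0.3801, M+4 0.3698, M+6 0.1199 → M+2 is the base peak.
P(M+2) = C(3,1) × 0.50690^2 × 0.49310^1 = 3 × 0.25694761 × 0.4931 = 0.380103 (base)
P(M) = C(3,0) × 0.50690^3 × 0.49310^0 = 1 × 0.13024674 × 1.0000 = 0.130247
Relative intensity = 0.130247 / 0.380103 × 100 = 34.27

34.27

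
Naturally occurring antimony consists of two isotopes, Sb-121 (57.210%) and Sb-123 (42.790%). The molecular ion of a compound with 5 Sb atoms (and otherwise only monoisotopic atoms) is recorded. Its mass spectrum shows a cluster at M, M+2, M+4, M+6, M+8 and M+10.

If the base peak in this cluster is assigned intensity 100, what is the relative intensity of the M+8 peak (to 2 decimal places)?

27.97

Term probabilities: M 0.0613, M+2 0.2292, M+4 0.3428, M+6 0.2564, M+8 0.0959, M+10 0.0143. Base peak = M+4.
P(M+4) = C(5,2) × 0.57210^3 × 0.42790^2 = 10 × 0.18724742 × 0.18309841 = 0.342847 (base)
P(M+8) = C(5,4) × 0.57210^1 × 0.42790^4 = 5 × 0.5721 × 0.03352503 = 0.095898
Relative intensity = 0.095898 / 0.342847 × 100 = 27.97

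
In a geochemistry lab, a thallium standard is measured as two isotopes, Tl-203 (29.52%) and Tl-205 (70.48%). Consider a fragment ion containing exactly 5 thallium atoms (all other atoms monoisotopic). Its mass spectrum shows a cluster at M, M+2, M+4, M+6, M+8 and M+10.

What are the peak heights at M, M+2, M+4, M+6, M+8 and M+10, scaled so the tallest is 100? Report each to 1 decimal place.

0.6 : 7.3 : 35.1 : 83.8 : 100.0 : 47.8

Each Tl atom is independently Tl-203 (p = 0.2952) or Tl-205 (q = 0.7048); the cluster is the binomial expansion (p + q)^5.
P(M) = 0.2952^5 = 0.002242
P(M+2) = 5 × 0.2952^4 × 0.7048^1 = 0.026761
P(M+4) = 10 × 0.2952^3 × 0.7048^2 = 0.127785
P(M+6) = 10 × 0.2952^2 × 0.7048^3 = 0.305092
P(M+8) = 5 × 0.2952^1 × 0.7048^4 = 0.364208
P(M+10) = 0.7048^5 = 0.173912
The M+8 peak is largest (0.364208); scaling to 100 gives 0.6 : 7.3 : 35.1 : 83.8 : 100.0 : 47.8.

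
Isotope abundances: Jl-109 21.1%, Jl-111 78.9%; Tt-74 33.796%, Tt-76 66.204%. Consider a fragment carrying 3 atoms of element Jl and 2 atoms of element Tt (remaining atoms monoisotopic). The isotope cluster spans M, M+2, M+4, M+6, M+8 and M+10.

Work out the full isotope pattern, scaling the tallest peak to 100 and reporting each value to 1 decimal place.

0.3 : 4.1 : 24.5 : 71.0 : 100.0 : 54.8

Element Jl pattern (n=3): 0.00939393 : 0.10538121 : 0.39405579 : 0.49116907
Element Tt pattern (n=2): 0.11421696 : 0.44748608 : 0.43829696
Convolve the two distributions (both contribute in 2-u steps):
  M: 0.00939393×0.11421696 = 0.001073
  M+2: 0.00939393×0.44748608 + 0.10538121×0.11421696 = 0.016240
  M+4: 0.00939393×0.43829696 + 0.10538121×0.44748608 + 0.39405579×0.11421696 = 0.096282
  M+6: 0.10538121×0.43829696 + 0.39405579×0.44748608 + 0.49116907×0.11421696 = 0.278623
  M+8: 0.39405579×0.43829696 + 0.49116907×0.44748608 = 0.392505
  M+10: 0.49116907×0.43829696 = 0.215278
Scale to base peak (0.392505) = 100: 0.3 : 4.1 : 24.5 : 71.0 : 100.0 : 54.8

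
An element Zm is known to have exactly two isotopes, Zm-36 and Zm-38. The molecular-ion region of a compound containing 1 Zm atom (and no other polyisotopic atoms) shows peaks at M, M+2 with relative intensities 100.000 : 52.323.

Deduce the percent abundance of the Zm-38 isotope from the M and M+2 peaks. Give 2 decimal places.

Let p = fractional abundance of Zm-36. I(M+2)/I(M) = [C(1,1)·p^0·(1−p)] / p^1 = 1·(1−p)/p = 52.323/100.000 = 0.5232
(1−p)/p = 0.5232/1 = 0.5232  ⇒  p = 1/(1 + 0.5232) = 0.6565
Zm-36: 65.65%, Zm-38: 34.35%.

34.35%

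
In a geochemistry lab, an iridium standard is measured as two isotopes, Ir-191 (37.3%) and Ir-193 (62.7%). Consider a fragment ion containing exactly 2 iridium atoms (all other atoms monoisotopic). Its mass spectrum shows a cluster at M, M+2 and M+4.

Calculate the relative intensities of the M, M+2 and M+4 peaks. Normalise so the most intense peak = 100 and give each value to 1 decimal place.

29.7 : 100.0 : 84.0

The 2 Ir atoms are independent, so intensities follow the terms of (0.373 + 0.627)^2.
P(M) = 0.373^2 = 0.139129
P(M+2) = 2 × 0.373^1 × 0.627^1 = 0.467742
P(M+4) = 0.627^2 = 0.393129
The M+2 peak is largest (0.467742); scaling to 100 gives 29.7 : 100.0 : 84.0.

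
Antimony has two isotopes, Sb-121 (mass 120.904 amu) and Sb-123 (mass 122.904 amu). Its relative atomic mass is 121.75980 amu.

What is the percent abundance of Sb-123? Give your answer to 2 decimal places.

42.79%

Writing the weighted mean with unknown fraction x of Sb-121:
120.904·x + 122.904·(1 − x) = 121.75980
(120.904 − 122.904)·x = 121.75980 − 122.904
x = -1.14420 / -2.000 = 0.57210 → 57.21% Sb-121, 42.79% Sb-123.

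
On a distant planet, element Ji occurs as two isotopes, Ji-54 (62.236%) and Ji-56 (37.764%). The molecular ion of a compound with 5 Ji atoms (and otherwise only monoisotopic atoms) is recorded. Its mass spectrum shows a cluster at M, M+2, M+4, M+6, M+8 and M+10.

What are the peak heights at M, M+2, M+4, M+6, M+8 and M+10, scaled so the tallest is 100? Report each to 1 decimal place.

The 5 Ji atoms are independent, so intensities follow the terms of (0.62236 + 0.37764)^5.
P(M) = 0.62236^5 = 0.093370
P(M+2) = 5 × 0.62236^4 × 0.37764^1 = 0.283279
P(M+4) = 10 × 0.62236^3 × 0.37764^2 = 0.343780
P(M+6) = 10 × 0.62236^2 × 0.37764^3 = 0.208601
P(M+8) = 5 × 0.62236^1 × 0.37764^4 = 0.063288
P(M+10) = 0.37764^5 = 0.007681
The M+4 peak is largest (0.343780); scaling to 100 gives 27.2 : 82.4 : 100.0 : 60.7 : 18.4 : 2.2.

27.2 : 82.4 : 100.0 : 60.7 : 18.4 : 2.2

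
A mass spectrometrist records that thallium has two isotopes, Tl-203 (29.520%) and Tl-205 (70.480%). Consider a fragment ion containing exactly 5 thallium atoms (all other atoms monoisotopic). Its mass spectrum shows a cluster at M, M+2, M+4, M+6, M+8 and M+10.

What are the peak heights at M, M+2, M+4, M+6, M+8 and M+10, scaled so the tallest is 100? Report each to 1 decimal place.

Expanding (0.29520 + 0.70480)^5:
P(M) = 0.29520^5 = 0.002242
P(M+2) = 5 × 0.29520^4 × 0.70480^1 = 0.026761
P(M+4) = 10 × 0.29520^3 × 0.70480^2 = 0.127785
P(M+6) = 10 × 0.29520^2 × 0.70480^3 = 0.305092
P(M+8) = 5 × 0.29520^1 × 0.70480^4 = 0.364208
P(M+10) = 0.70480^5 = 0.173912
The M+8 peak is largest (0.364208); scaling to 100 gives 0.6 : 7.3 : 35.1 : 83.8 : 100.0 : 47.8.

0.6 : 7.3 : 35.1 : 83.8 : 100.0 : 47.8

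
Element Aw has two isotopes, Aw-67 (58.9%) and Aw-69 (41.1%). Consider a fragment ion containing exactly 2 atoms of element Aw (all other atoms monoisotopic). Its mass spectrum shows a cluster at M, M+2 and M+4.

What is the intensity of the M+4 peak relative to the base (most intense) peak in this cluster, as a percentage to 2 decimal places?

34.89%

Term probabilities: M 0.3469, M+2 0.4842, M+4 0.1689. Base peak = M+2.
P(M+2) = C(2,1) × 0.589^1 × 0.411^1 = 2 × 0.5890 × 0.4110 = 0.484158 (base)
P(M+4) = C(2,2) × 0.589^0 × 0.411^2 = 1 × 1.0000 × 0.168921 = 0.168921
Relative intensity = 0.168921 / 0.484158 × 100 = 34.89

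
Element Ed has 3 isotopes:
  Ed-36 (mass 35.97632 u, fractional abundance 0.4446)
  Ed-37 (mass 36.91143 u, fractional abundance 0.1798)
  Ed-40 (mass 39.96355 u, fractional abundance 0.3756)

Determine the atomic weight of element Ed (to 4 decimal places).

The abundance-weighted mean is 0.4446 × 35.97632 + 0.1798 × 36.91143 + 0.3756 × 39.96355
= 15.995072 + 6.636675 + 15.010309 = 37.642056 u

37.6421 u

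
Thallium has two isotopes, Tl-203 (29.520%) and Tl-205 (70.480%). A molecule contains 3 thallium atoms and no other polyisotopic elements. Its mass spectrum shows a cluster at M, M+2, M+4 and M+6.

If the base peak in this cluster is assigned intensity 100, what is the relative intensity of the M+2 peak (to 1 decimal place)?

(0.29520 + 0.70480)^3 gives M 0.0257, M+2 0.1843, M+4 0.4399, M+6 0.3501; the largest is M+4.
P(M+4) = C(3,2) × 0.29520^1 × 0.70480^2 = 3 × 0.2952 × 0.49674304 = 0.439916 (base)
P(M+2) = C(3,1) × 0.29520^2 × 0.70480^1 = 3 × 0.08714304 × 0.7048 = 0.184255
Relative intensity = 0.184255 / 0.439916 × 100 = 41.9

41.9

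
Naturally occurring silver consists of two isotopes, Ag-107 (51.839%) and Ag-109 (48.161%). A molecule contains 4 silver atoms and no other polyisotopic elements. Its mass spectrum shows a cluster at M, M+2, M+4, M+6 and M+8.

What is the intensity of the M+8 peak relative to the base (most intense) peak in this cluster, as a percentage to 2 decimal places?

14.39%

Binomial terms of (0.51839 + 0.48161)^4: M 0.0722, M+2 0.2684, M+4 0.3740, M+6 0.2316, M+8 0.0538 → M+4 is the base peak.
P(M+4) = C(4,2) × 0.51839^2 × 0.48161^2 = 6 × 0.26872819 × 0.23194819 = 0.373986 (base)
P(M+8) = C(4,4) × 0.51839^0 × 0.48161^4 = 1 × 1.0000 × 0.05379996 = 0.053800
Relative intensity = 0.053800 / 0.373986 × 100 = 14.39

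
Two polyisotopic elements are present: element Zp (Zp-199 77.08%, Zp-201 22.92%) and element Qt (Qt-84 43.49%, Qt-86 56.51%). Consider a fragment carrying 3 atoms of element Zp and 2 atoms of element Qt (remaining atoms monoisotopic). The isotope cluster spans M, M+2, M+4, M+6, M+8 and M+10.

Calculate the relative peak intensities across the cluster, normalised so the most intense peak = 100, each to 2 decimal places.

Element Zp pattern (n=3): 0.45795744 : 0.4085256 : 0.12147648 : 0.01204048
Element Qt pattern (n=2): 0.18913801 : 0.49152398 : 0.31933801
Convolve the two distributions (both contribute in 2-u steps):
  M: 0.45795744×0.18913801 = 0.086617
  M+2: 0.45795744×0.49152398 + 0.4085256×0.18913801 = 0.302365
  M+4: 0.45795744×0.31933801 + 0.4085256×0.49152398 + 0.12147648×0.18913801 = 0.370019
  M+6: 0.4085256×0.31933801 + 0.12147648×0.49152398 + 0.01204048×0.18913801 = 0.192444
  M+8: 0.12147648×0.31933801 + 0.01204048×0.49152398 = 0.044710
  M+10: 0.01204048×0.31933801 = 0.003845
Scale to base peak (0.370019) = 100: 23.41 : 81.72 : 100.00 : 52.01 : 12.08 : 1.04

23.41 : 81.72 : 100.00 : 52.01 : 12.08 : 1.04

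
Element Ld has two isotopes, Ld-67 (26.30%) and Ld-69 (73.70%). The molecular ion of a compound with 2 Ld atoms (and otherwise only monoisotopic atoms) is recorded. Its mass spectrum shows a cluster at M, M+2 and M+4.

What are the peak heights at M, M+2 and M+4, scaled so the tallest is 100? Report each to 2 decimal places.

12.73 : 71.37 : 100.00

Each Ld atom is independently Ld-67 (p = 0.2630) or Ld-69 (q = 0.7370); the cluster is the binomial expansion (p + q)^2.
P(M) = 0.2630^2 = 0.069169
P(M+2) = 2 × 0.2630^1 × 0.7370^1 = 0.387662
P(M+4) = 0.7370^2 = 0.543169
The M+4 peak is largest (0.543169); scaling to 100 gives 12.73 : 71.37 : 100.00.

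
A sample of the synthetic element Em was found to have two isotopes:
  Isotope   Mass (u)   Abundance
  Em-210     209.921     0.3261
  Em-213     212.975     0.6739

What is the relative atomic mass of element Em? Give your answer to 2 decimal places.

Weight each isotope mass by its fractional abundance: 0.3261 × 209.921 + 0.6739 × 212.975
= 68.4552 + 143.5239 = 211.9791 u

211.98 u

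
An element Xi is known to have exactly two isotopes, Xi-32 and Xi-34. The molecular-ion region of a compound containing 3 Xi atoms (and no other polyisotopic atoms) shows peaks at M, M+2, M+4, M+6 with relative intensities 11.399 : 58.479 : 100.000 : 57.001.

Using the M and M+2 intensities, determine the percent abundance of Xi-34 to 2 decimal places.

Write p for the Xi-32 fraction. I(M+2)/I(M) = [C(3,1)·p^2·(1−p)] / p^3 = 3·(1−p)/p = 58.479/11.399 = 5.1302
(1−p)/p = 5.1302/3 = 1.7101  ⇒  p = 1/(1 + 1.7101) = 0.3690
Xi-32: 36.90%, Xi-34: 63.10%.

63.10%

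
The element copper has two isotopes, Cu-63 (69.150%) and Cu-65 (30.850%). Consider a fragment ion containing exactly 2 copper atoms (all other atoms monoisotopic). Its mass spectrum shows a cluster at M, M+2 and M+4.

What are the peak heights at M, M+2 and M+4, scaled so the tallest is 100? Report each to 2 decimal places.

The 2 Cu atoms are independent, so intensities follow the terms of (0.69150 + 0.30850)^2.
P(M) = 0.69150^2 = 0.478172
P(M+2) = 2 × 0.69150^1 × 0.30850^1 = 0.426656
P(M+4) = 0.30850^2 = 0.095172
The M peak is largest (0.478172); scaling to 100 gives 100.00 : 89.23 : 19.90.

100.00 : 89.23 : 19.90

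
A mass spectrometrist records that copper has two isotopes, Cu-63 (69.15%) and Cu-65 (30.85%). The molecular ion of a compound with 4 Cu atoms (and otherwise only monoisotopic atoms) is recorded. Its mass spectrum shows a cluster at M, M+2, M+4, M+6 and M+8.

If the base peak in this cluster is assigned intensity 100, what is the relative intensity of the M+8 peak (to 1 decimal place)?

2.2

Binomial terms of (0.6915 + 0.3085)^4: M 0.2286, M+2 0.4080, M+4 0.2731, M+6 0.0812, M+8 0.0091 → M+2 is the base peak.
P(M+2) = C(4,1) × 0.6915^3 × 0.3085^1 = 4 × 0.33065611 × 0.3085 = 0.408030 (base)
P(M+8) = C(4,4) × 0.6915^0 × 0.3085^4 = 1 × 1.0000 × 0.00905776 = 0.009058
Relative intensity = 0.009058 / 0.408030 × 100 = 2.2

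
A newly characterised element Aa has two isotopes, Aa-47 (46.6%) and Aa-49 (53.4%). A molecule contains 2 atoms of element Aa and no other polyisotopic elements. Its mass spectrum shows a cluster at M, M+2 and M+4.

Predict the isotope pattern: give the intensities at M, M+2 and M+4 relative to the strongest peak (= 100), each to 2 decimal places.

Expanding (0.466 + 0.534)^2:
P(M) = 0.466^2 = 0.217156
P(M+2) = 2 × 0.466^1 × 0.534^1 = 0.497688
P(M+4) = 0.534^2 = 0.285156
The M+2 peak is largest (0.497688); scaling to 100 gives 43.63 : 100.00 : 57.30.

43.63 : 100.00 : 57.30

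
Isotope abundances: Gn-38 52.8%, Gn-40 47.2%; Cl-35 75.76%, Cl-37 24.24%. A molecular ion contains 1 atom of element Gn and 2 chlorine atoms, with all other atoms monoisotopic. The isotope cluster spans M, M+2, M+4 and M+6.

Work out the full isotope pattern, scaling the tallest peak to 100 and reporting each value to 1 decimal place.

Element Gn pattern (n=1): 0.5280 : 0.4720
Chlorine pattern (n=2): 0.57395776 : 0.36728448 : 0.05875776
Convolve the two distributions (both contribute in 2-u steps):
  M: 0.5280×0.57395776 = 0.303050
  M+2: 0.5280×0.36728448 + 0.4720×0.57395776 = 0.464834
  M+4: 0.5280×0.05875776 + 0.4720×0.36728448 = 0.204382
  M+6: 0.4720×0.05875776 = 0.027734
Scale to base peak (0.464834) = 100: 65.2 : 100.0 : 44.0 : 6.0

65.2 : 100.0 : 44.0 : 6.0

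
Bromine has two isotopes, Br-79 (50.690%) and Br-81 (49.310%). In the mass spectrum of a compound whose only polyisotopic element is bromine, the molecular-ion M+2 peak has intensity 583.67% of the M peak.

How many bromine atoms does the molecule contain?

6

The M+2/M ratio from n Br atoms is n · q/p = n · 0.49310/0.50690.
n = 5.8367 × 0.50690/0.49310 = 6.00 ≈ 6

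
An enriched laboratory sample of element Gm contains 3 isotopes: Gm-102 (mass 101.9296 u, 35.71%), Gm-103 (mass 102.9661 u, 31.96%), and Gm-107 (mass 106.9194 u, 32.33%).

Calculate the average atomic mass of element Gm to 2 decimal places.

Average mass = Σ (abundance × isotope mass) = 0.3571 × 101.9296 + 0.3196 × 102.9661 + 0.3233 × 106.9194
= 36.39906 + 32.90797 + 34.56704 = 103.87407 u

103.87 u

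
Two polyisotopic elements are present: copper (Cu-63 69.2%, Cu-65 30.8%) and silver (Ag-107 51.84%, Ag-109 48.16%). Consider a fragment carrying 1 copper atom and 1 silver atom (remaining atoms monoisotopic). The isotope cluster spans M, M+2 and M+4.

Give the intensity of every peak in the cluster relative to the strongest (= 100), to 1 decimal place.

72.8 : 100.0 : 30.1

Copper pattern (n=1): 0.6920 : 0.3080
Silver pattern (n=1): 0.5184 : 0.4816
Convolve the two distributions (both contribute in 2-u steps):
  M: 0.6920×0.5184 = 0.358733
  M+2: 0.6920×0.4816 + 0.3080×0.5184 = 0.492934
  M+4: 0.3080×0.4816 = 0.148333
Scale to base peak (0.492934) = 100: 72.8 : 100.0 : 30.1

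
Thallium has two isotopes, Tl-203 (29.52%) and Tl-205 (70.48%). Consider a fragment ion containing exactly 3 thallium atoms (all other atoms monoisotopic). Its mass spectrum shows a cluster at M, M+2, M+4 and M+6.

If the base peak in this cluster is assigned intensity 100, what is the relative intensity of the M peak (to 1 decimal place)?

Binomial terms of (0.2952 + 0.7048)^3: M 0.0257, M+2 0.1843, M+4 0.4399, M+6 0.3501 → M+4 is the base peak.
P(M+4) = C(3,2) × 0.2952^1 × 0.7048^2 = 3 × 0.2952 × 0.49674304 = 0.439916 (base)
P(M) = C(3,0) × 0.2952^3 × 0.7048^0 = 1 × 0.02572463 × 1.0000 = 0.025725
Relative intensity = 0.025725 / 0.439916 × 100 = 5.8

5.8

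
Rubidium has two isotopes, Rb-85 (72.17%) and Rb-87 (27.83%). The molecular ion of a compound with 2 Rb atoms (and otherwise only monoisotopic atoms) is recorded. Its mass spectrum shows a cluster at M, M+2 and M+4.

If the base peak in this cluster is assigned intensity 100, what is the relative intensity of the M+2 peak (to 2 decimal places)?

Binomial terms of (0.7217 + 0.2783)^2: M 0.5209, M+2 0.4017, M+4 0.0775 → M is the base peak.
P(M) = C(2,0) × 0.7217^2 × 0.2783^0 = 1 × 0.52085089 × 1.0000 = 0.520851 (base)
P(M+2) = C(2,1) × 0.7217^1 × 0.2783^1 = 2 × 0.7217 × 0.2783 = 0.401698
Relative intensity = 0.401698 / 0.520851 × 100 = 77.12

77.12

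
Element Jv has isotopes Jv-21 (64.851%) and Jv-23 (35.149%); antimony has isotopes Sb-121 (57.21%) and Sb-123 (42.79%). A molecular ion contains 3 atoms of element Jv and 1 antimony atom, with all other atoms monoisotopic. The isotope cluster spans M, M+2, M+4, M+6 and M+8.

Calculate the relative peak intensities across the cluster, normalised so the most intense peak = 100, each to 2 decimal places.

42.12 : 100.00 : 88.35 : 34.47 : 5.02

Element Jv pattern (n=3): 0.27274075 : 0.44347341 : 0.24036093 : 0.04342491
Antimony pattern (n=1): 0.5721 : 0.4279
Convolve the two distributions (both contribute in 2-u steps):
  M: 0.27274075×0.5721 = 0.156035
  M+2: 0.27274075×0.4279 + 0.44347341×0.5721 = 0.370417
  M+4: 0.44347341×0.4279 + 0.24036093×0.5721 = 0.327273
  M+6: 0.24036093×0.4279 + 0.04342491×0.5721 = 0.127694
  M+8: 0.04342491×0.4279 = 0.018582
Scale to base peak (0.370417) = 100: 42.12 : 100.00 : 88.35 : 34.47 : 5.02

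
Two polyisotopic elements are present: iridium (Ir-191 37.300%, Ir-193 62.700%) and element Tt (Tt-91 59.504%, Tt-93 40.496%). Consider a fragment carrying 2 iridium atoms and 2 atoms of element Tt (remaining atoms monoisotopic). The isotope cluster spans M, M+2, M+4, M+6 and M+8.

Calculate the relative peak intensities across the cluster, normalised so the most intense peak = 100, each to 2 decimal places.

Iridium pattern (n=2): 0.139129 : 0.467742 : 0.393129
Element Tt pattern (n=2): 0.3540726 : 0.4819348 : 0.1639926
Convolve the two distributions (both contribute in 2-u steps):
  M: 0.139129×0.3540726 = 0.049262
  M+2: 0.139129×0.4819348 + 0.467742×0.3540726 = 0.232666
  M+4: 0.139129×0.1639926 + 0.467742×0.4819348 + 0.393129×0.3540726 = 0.387433
  M+6: 0.467742×0.1639926 + 0.393129×0.4819348 = 0.266169
  M+8: 0.393129×0.1639926 = 0.064470
Scale to base peak (0.387433) = 100: 12.71 : 60.05 : 100.00 : 68.70 : 16.64

12.71 : 60.05 : 100.00 : 68.70 : 16.64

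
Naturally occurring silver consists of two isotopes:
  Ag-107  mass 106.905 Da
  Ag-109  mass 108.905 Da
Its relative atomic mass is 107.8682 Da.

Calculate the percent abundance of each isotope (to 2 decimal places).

Ag-107: 51.84%, Ag-109: 48.16%

With x = fraction of Ag-107 (so Ag-109 is 1 − x):
106.905·x + 108.905·(1 − x) = 107.8682
(106.905 − 108.905)·x = 107.8682 − 108.905
x = -1.0368 / -2.000 = 0.51840 → 51.84% Ag-107, 48.16% Ag-109.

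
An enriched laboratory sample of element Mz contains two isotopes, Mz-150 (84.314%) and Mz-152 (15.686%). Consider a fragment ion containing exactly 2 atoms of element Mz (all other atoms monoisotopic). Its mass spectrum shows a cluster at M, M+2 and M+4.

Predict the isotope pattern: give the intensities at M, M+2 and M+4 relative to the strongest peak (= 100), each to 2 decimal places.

Expanding (0.84314 + 0.15686)^2:
P(M) = 0.84314^2 = 0.710885
P(M+2) = 2 × 0.84314^1 × 0.15686^1 = 0.264510
P(M+4) = 0.15686^2 = 0.024605
The M peak is largest (0.710885); scaling to 100 gives 100.00 : 37.21 : 3.46.

100.00 : 37.21 : 3.46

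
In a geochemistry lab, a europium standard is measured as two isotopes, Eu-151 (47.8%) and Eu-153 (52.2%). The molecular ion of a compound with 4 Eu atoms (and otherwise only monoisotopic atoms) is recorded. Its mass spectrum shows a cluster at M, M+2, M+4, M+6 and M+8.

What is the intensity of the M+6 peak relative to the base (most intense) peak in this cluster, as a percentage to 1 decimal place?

72.8%

(0.478 + 0.522)^4 gives M 0.0522, M+2 0.2280, M+4 0.3735, M+6 0.2720, M+8 0.0742; the largest is M+4.
P(M+4) = C(4,2) × 0.478^2 × 0.522^2 = 6 × 0.228484 × 0.272484 = 0.373549 (base)
P(M+6) = C(4,3) × 0.478^1 × 0.522^3 = 4 × 0.4780 × 0.14223665 = 0.271956
Relative intensity = 0.271956 / 0.373549 × 100 = 72.8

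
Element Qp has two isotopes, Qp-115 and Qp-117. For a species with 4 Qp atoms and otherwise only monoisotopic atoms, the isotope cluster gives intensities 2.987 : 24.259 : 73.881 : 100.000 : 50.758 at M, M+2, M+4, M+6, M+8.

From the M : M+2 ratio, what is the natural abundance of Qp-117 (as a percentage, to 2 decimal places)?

67.00%

Let p = fractional abundance of Qp-115. I(M+2)/I(M) = [C(4,1)·p^3·(1−p)] / p^4 = 4·(1−p)/p = 24.259/2.987 = 8.1215
(1−p)/p = 8.1215/4 = 2.0304  ⇒  p = 1/(1 + 2.0304) = 0.3300
Qp-115: 33.00%, Qp-117: 67.00%.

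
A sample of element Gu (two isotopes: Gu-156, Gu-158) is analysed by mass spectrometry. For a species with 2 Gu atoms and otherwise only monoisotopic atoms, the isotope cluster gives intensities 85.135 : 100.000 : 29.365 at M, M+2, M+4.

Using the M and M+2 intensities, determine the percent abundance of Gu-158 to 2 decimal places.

Let p = fractional abundance of Gu-156. I(M+2)/I(M) = [C(2,1)·p^1·(1−p)] / p^2 = 2·(1−p)/p = 100.000/85.135 = 1.1746
(1−p)/p = 1.1746/2 = 0.5873  ⇒  p = 1/(1 + 0.5873) = 0.6300
Gu-156: 63.00%, Gu-158: 37.00%.

37.00%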